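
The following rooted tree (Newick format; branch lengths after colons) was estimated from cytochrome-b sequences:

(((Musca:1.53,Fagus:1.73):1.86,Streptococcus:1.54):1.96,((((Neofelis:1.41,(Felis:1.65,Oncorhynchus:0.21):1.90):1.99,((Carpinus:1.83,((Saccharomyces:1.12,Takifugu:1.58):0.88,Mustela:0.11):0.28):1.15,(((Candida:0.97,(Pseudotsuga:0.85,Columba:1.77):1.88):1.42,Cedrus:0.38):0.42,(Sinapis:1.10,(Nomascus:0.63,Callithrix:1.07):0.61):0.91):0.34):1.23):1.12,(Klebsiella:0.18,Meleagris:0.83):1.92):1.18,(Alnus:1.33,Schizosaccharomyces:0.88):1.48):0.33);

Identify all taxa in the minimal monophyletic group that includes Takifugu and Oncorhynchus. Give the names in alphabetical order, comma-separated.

Callithrix, Candida, Carpinus, Cedrus, Columba, Felis, Mustela, Neofelis, Nomascus, Oncorhynchus, Pseudotsuga, Saccharomyces, Sinapis, Takifugu

Tracing Takifugu: it sits inside (Saccharomyces,Takifugu).
Tracing Oncorhynchus: it sits inside (Felis,Oncorhynchus).
The smallest clade enclosing both is ((Neofelis,(Felis,Oncorhynchus)),((Carpinus,((Saccharomyces,Takifugu),Mustela)),(((Candida,(Pseudotsuga,Columba)),Cedrus),(Sinapis,(Nomascus,Callithrix))))); the answer is its 14 terminal taxa in alphabetical order.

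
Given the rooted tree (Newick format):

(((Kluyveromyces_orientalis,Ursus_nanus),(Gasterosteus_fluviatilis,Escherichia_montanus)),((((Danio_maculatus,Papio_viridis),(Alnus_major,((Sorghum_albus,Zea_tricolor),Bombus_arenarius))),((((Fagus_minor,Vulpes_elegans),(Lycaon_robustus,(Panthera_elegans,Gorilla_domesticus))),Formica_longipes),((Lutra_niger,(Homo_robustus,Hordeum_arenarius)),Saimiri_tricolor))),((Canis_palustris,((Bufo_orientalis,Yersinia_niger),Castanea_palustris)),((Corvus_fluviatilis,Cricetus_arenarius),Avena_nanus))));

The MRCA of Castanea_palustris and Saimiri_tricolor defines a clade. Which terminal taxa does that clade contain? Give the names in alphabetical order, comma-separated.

Alnus_major, Avena_nanus, Bombus_arenarius, Bufo_orientalis, Canis_palustris, Castanea_palustris, Corvus_fluviatilis, Cricetus_arenarius, Danio_maculatus, Fagus_minor, Formica_longipes, Gorilla_domesticus, Homo_robustus, Hordeum_arenarius, Lutra_niger, Lycaon_robustus, Panthera_elegans, Papio_viridis, Saimiri_tricolor, Sorghum_albus, Vulpes_elegans, Yersinia_niger, Zea_tricolor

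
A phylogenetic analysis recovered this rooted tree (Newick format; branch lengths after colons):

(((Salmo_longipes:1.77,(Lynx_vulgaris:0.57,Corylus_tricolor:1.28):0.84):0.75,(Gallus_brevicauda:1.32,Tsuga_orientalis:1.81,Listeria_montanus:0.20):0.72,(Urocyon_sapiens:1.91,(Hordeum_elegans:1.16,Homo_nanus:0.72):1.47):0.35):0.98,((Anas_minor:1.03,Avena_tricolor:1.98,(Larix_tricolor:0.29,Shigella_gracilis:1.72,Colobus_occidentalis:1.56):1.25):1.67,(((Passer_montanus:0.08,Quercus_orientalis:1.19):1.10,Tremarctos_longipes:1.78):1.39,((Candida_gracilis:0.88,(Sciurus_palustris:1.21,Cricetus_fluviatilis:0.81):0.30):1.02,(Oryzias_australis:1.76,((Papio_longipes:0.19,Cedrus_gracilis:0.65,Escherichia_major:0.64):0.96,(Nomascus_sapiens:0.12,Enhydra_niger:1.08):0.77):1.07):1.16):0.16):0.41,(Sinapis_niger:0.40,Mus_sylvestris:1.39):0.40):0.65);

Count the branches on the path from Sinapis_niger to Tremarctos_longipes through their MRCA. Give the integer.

The MRCA of Sinapis_niger and Tremarctos_longipes is the node subtending ((Anas_minor,Avena_tricolor,(Larix_tricolor,Shigella_gracilis,Colobus_occidentalis)),(((Passer_montanus,Quercus_orientalis),Tremarctos_longipes),((Candida_gracilis,(Sciurus_palustris,Cricetus_fluviatilis)),(Oryzias_australis,((Papio_longipes,Cedrus_gracilis,Escherichia_major),(Nomascus_sapiens,Enhydra_niger))))),(Sinapis_niger,Mus_sylvestris)).
From Sinapis_niger up to that node: 2 branches. From Tremarctos_longipes up to the same node: 3 branches. Total: 2 + 3 = 5.

5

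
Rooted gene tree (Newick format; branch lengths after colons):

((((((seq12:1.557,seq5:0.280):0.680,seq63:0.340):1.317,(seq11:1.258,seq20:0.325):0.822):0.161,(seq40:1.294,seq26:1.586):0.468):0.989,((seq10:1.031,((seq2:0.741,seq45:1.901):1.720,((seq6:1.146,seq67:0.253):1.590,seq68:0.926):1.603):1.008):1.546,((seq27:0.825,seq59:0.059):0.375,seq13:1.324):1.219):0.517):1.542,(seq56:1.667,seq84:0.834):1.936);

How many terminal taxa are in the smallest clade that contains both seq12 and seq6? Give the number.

The MRCA of seq12 and seq6 is the node subtending (((((seq12,seq5),seq63),(seq11,seq20)),(seq40,seq26)),((seq10,((seq2,seq45),((seq6,seq67),seq68))),((seq27,seq59),seq13))).
That clade contains 16 terminal taxa: seq10, seq11, seq12, seq13, seq2, seq20, seq26, seq27, seq40, seq45, seq5, seq59, seq6, seq63, seq67, seq68.

16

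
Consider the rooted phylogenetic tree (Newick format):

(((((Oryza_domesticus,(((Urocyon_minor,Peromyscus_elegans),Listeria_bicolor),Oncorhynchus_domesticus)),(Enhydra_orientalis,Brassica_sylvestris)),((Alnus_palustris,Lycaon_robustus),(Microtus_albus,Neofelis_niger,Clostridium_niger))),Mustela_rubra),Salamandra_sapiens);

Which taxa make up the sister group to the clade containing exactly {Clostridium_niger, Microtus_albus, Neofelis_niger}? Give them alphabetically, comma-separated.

The clade containing exactly {Clostridium_niger, Microtus_albus, Neofelis_niger} attaches to the tree at the node subtending ((Alnus_palustris,Lycaon_robustus),(Microtus_albus,Neofelis_niger,Clostridium_niger)).
The other lineage descending from that same node — the sister group — is (Alnus_palustris,Lycaon_robustus); its 2 tips in alphabetical order are the answer.

Alnus_palustris, Lycaon_robustus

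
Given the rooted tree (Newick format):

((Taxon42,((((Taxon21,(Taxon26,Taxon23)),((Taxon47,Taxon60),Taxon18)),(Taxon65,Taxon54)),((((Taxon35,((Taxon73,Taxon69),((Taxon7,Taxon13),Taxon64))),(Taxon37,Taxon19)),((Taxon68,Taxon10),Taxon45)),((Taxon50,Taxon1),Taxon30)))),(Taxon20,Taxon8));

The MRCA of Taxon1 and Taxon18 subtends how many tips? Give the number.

22

The MRCA of Taxon1 and Taxon18 is the node subtending ((((Taxon21,(Taxon26,Taxon23)),((Taxon47,Taxon60),Taxon18)),(Taxon65,Taxon54)),((((Taxon35,((Taxon73,Taxon69),((Taxon7,Taxon13),Taxon64))),(Taxon37,Taxon19)),((Taxon68,Taxon10),Taxon45)),((Taxon50,Taxon1),Taxon30))).
That clade contains 22 terminal taxa: Taxon1, Taxon10, Taxon13, Taxon18, Taxon19, Taxon21, Taxon23, Taxon26, Taxon30, Taxon35, Taxon37, Taxon45, Taxon47, Taxon50, Taxon54, Taxon60, Taxon64, Taxon65, Taxon68, Taxon69, Taxon7, Taxon73.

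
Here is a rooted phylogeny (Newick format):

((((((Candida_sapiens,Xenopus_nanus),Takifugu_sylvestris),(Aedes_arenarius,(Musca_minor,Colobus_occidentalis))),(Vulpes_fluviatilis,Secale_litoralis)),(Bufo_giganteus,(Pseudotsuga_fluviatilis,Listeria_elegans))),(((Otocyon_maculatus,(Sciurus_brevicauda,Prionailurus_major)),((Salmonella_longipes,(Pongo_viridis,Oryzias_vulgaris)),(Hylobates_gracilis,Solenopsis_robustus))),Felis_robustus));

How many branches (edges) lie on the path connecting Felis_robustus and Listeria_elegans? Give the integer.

6

The MRCA of Felis_robustus and Listeria_elegans is the root of the tree.
From Felis_robustus up to that node: 2 branches. From Listeria_elegans up to the same node: 4 branches. Total: 2 + 4 = 6.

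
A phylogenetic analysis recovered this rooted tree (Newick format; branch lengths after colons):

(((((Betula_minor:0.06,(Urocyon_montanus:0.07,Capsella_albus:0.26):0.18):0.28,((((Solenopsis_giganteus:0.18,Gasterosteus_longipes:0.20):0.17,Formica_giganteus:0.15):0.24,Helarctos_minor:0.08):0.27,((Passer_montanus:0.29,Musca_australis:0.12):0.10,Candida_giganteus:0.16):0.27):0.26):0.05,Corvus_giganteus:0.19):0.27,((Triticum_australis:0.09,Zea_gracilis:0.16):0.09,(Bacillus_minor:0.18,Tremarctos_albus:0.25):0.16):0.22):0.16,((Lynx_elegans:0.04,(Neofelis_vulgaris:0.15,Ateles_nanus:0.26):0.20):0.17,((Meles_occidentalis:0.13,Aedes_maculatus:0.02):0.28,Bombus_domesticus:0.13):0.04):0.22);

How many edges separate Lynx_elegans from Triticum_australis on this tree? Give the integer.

7

The MRCA of Lynx_elegans and Triticum_australis is the root of the tree.
From Lynx_elegans up to that node: 3 branches. From Triticum_australis up to the same node: 4 branches. Total: 3 + 4 = 7.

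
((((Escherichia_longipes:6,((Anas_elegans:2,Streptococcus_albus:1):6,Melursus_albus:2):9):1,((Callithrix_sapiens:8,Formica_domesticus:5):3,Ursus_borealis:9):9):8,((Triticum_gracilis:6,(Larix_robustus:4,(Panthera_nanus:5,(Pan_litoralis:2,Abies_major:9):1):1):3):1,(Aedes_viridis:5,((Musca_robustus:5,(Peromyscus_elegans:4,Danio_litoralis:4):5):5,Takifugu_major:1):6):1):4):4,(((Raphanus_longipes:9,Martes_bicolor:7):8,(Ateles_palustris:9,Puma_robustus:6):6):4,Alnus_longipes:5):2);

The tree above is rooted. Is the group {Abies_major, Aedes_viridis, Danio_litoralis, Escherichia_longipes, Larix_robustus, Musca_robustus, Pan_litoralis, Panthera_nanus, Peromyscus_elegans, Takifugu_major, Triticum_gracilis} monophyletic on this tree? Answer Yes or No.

The MRCA of the listed taxa subtends (((Escherichia_longipes,((Anas_elegans,Streptococcus_albus),Melursus_albus)),((Callithrix_sapiens,Formica_domesticus),Ursus_borealis)),((Triticum_gracilis,(Larix_robustus,(Panthera_nanus,(Pan_litoralis,Abies_major)))),(Aedes_viridis,((Musca_robustus,(Peromyscus_elegans,Danio_litoralis)),Takifugu_major)))).
That clade also contains Anas_elegans, Callithrix_sapiens, Formica_domesticus, Melursus_albus, Streptococcus_albus, Ursus_borealis, which are not in the proposed group, so the group is not monophyletic.

No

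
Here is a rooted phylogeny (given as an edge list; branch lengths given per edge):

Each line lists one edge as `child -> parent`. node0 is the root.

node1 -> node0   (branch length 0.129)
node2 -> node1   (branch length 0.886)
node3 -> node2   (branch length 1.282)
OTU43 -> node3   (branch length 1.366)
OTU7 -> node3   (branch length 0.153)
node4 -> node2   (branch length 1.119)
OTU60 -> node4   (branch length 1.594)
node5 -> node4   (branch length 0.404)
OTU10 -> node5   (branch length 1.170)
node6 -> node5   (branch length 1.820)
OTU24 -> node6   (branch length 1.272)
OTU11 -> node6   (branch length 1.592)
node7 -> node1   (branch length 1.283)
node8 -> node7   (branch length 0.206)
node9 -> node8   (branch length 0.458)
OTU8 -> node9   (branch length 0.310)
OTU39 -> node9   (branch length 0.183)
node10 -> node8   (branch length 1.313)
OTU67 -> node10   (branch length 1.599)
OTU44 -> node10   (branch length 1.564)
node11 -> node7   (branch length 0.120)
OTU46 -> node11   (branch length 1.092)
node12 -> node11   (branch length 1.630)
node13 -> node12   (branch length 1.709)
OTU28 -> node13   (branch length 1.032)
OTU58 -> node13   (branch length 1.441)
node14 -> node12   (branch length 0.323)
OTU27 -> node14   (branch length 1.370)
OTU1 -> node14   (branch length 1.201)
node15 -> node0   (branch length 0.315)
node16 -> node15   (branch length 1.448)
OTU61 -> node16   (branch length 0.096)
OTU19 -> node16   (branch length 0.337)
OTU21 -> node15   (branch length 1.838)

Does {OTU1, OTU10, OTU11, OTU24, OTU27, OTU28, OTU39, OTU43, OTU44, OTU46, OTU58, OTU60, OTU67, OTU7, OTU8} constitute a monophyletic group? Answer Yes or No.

Yes

The most recent common ancestor of these taxa subtends (((OTU43,OTU7),(OTU60,(OTU10,(OTU24,OTU11)))),(((OTU8,OTU39),(OTU67,OTU44)),(OTU46,((OTU28,OTU58),(OTU27,OTU1))))).
That clade has exactly 15 tips — every listed taxon and nothing else — so the group is monophyletic.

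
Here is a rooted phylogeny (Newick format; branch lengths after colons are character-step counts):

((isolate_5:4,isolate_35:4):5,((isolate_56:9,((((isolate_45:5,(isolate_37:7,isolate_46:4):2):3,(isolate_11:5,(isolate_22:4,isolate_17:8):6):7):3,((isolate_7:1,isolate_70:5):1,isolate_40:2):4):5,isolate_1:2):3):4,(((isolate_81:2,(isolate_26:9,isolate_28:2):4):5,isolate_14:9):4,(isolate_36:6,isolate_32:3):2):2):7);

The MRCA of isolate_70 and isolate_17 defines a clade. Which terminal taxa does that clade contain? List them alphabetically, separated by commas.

Tracing isolate_70: it sits inside (isolate_7,isolate_70).
Tracing isolate_17: it sits inside (isolate_22,isolate_17).
The smallest clade enclosing both is (((isolate_45,(isolate_37,isolate_46)),(isolate_11,(isolate_22,isolate_17))),((isolate_7,isolate_70),isolate_40)); the answer is its 9 terminal taxa in alphabetical order.

isolate_11, isolate_17, isolate_22, isolate_37, isolate_40, isolate_45, isolate_46, isolate_7, isolate_70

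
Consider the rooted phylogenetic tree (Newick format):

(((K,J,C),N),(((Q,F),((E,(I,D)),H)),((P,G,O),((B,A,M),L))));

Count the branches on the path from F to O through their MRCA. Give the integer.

The MRCA of F and O is the node subtending (((Q,F),((E,(I,D)),H)),((P,G,O),((B,A,M),L))).
From F up to that node: 3 branches. From O up to the same node: 3 branches. Total: 3 + 3 = 6.

6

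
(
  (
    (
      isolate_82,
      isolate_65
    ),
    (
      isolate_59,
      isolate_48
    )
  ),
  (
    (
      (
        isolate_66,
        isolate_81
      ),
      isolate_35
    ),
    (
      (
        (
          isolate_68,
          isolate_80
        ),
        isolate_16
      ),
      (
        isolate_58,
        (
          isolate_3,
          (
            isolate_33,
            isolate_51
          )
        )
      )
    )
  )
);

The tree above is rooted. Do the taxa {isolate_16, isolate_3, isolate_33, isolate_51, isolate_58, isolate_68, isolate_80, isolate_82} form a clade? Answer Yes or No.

No

The MRCA of the listed taxa is the root, so the smallest clade containing them is the whole tree.
That clade also contains isolate_35, isolate_48, isolate_59, isolate_65, isolate_66, isolate_81, which are not in the proposed group, so the group is not monophyletic.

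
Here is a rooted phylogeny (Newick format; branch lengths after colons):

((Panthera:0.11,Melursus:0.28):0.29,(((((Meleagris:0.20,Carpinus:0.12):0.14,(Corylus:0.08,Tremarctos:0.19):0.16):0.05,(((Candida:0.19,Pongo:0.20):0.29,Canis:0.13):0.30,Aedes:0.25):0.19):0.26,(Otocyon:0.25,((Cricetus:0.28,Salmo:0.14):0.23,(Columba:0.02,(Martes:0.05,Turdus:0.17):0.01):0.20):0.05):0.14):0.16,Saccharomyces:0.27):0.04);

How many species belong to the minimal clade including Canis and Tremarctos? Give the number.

8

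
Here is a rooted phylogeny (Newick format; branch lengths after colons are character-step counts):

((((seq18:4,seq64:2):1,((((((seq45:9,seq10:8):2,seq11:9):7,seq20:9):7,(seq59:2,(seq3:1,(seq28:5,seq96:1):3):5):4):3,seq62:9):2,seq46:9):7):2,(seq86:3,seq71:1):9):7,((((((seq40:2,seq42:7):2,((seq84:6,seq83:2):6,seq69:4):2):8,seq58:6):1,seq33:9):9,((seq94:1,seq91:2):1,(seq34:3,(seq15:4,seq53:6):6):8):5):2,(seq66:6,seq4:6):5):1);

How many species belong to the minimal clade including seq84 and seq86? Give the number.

The MRCA of seq84 and seq86 is the root, so the clade is the entire tree.
That clade contains 28 terminal taxa: seq10, seq11, seq15, seq18, seq20, seq28, seq3, seq33, seq34, seq4, seq40, seq42, seq45, seq46, seq53, seq58, seq59, seq62, seq64, seq66, seq69, seq71, seq83, seq84, seq86, seq91, seq94, seq96.

28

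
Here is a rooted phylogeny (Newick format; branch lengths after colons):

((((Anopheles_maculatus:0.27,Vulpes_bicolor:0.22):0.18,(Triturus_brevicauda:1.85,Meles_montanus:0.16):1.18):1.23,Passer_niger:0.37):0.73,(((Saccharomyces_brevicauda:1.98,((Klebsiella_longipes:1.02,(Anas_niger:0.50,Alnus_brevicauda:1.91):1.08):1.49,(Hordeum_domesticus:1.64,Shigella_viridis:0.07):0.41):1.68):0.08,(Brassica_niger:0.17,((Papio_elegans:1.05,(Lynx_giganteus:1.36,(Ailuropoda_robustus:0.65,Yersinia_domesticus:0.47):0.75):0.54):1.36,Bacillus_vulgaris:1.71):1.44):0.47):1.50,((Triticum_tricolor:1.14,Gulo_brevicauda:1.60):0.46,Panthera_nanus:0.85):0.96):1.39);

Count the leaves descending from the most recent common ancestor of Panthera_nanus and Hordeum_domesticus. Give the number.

15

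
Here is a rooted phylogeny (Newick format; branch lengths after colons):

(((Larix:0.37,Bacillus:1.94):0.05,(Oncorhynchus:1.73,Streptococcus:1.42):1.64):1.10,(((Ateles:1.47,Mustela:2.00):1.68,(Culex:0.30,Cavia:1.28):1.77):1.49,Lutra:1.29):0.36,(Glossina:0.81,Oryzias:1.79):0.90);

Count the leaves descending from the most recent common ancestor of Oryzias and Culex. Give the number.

The MRCA of Oryzias and Culex is the root, so the clade is the entire tree.
That clade contains 11 terminal taxa: Ateles, Bacillus, Cavia, Culex, Glossina, Larix, Lutra, Mustela, Oncorhynchus, Oryzias, Streptococcus.

11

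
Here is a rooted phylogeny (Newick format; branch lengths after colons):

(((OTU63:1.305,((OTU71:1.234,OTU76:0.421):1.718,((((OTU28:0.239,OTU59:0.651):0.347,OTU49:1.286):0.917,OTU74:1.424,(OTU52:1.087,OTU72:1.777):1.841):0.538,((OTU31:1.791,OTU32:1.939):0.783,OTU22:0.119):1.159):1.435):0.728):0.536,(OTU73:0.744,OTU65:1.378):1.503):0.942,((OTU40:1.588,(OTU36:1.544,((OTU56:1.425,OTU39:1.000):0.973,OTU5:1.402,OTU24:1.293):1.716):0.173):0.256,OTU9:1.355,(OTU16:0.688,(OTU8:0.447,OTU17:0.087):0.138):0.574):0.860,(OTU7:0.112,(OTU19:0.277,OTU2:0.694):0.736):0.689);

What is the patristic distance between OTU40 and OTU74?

The path runs OTU40 → … → MRCA → … → OTU74; the MRCA is the root of the tree.
Branch lengths along that path: 1.588 + 0.256 + 0.860 + 0.942 + 0.536 + 0.728 + 1.435 + 0.538 + 1.424 = 8.307.

8.307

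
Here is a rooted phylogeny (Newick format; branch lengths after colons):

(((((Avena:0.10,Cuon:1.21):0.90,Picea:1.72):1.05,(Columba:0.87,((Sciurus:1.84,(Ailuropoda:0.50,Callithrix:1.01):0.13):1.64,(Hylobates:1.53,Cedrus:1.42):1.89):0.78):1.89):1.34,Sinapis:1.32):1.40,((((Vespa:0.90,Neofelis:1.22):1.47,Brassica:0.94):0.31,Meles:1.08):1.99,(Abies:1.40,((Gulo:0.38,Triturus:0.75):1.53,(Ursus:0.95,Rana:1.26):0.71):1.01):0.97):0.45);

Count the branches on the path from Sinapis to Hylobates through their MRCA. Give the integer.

6

The MRCA of Sinapis and Hylobates is the node subtending ((((Avena,Cuon),Picea),(Columba,((Sciurus,(Ailuropoda,Callithrix)),(Hylobates,Cedrus)))),Sinapis).
From Sinapis up to that node: 1 branch. From Hylobates up to the same node: 5 branches. Total: 1 + 5 = 6.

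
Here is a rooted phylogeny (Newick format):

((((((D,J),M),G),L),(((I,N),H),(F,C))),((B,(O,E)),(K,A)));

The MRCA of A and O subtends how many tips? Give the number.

5

The MRCA of A and O is the node subtending ((B,(O,E)),(K,A)).
That clade contains 5 terminal taxa: A, B, E, K, O.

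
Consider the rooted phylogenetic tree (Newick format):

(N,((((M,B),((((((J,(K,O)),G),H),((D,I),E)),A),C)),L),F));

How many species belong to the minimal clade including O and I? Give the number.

8

The MRCA of O and I is the node subtending ((((J,(K,O)),G),H),((D,I),E)).
That clade contains 8 terminal taxa: D, E, G, H, I, J, K, O.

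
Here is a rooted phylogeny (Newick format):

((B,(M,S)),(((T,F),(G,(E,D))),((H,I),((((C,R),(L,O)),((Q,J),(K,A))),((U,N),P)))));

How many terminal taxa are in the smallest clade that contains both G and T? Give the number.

The MRCA of G and T is the node subtending ((T,F),(G,(E,D))).
That clade contains 5 terminal taxa: D, E, F, G, T.

5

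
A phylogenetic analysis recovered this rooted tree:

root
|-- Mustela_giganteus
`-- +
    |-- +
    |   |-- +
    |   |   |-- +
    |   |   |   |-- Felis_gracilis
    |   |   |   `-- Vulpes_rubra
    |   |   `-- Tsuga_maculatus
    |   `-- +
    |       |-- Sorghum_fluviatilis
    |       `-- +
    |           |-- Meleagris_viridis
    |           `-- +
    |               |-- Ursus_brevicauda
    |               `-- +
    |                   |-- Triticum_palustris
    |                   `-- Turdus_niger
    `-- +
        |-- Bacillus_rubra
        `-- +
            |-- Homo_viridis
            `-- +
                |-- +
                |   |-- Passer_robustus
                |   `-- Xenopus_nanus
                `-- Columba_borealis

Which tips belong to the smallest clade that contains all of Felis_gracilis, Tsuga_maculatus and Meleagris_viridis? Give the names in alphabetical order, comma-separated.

Tracing Felis_gracilis: it sits inside (Felis_gracilis,Vulpes_rubra).
Tracing Tsuga_maculatus: it sits inside ((Felis_gracilis,Vulpes_rubra),Tsuga_maculatus).
Tracing Meleagris_viridis: it sits inside (Meleagris_viridis,(Ursus_brevicauda,(Triticum_palustris,Turdus_niger))).
The smallest clade enclosing all 3 is (((Felis_gracilis,Vulpes_rubra),Tsuga_maculatus),(Sorghum_fluviatilis,(Meleagris_viridis,(Ursus_brevicauda,(Triticum_palustris,Turdus_niger))))); the answer is its 8 terminal taxa in alphabetical order.

Felis_gracilis, Meleagris_viridis, Sorghum_fluviatilis, Triticum_palustris, Tsuga_maculatus, Turdus_niger, Ursus_brevicauda, Vulpes_rubra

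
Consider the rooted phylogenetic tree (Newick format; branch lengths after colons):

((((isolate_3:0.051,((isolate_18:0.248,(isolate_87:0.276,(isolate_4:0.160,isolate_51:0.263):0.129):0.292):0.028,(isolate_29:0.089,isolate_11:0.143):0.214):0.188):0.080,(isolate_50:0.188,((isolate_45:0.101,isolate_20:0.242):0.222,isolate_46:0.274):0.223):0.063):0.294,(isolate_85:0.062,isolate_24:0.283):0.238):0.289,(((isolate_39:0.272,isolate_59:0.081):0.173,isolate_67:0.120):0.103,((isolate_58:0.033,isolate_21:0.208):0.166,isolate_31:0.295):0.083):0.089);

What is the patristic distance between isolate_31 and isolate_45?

1.659

The path runs isolate_31 → … → MRCA → … → isolate_45; the MRCA is the root of the tree.
Branch lengths along that path: 0.295 + 0.083 + 0.089 + 0.289 + 0.294 + 0.063 + 0.223 + 0.222 + 0.101 = 1.659.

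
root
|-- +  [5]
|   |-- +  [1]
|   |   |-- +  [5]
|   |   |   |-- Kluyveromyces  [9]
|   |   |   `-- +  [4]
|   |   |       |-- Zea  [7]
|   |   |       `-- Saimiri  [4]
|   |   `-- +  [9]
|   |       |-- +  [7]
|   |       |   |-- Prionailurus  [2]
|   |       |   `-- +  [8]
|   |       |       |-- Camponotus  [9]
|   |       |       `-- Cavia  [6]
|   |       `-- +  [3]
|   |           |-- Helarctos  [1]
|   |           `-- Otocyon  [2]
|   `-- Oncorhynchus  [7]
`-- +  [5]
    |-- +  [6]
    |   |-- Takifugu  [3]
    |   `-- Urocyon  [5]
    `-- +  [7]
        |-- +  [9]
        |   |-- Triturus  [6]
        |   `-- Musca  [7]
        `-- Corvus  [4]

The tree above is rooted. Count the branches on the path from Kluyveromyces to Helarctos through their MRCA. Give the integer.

The MRCA of Kluyveromyces and Helarctos is the node subtending ((Kluyveromyces,(Zea,Saimiri)),((Prionailurus,(Camponotus,Cavia)),(Helarctos,Otocyon))).
From Kluyveromyces up to that node: 2 branches. From Helarctos up to the same node: 3 branches. Total: 2 + 3 = 5.

5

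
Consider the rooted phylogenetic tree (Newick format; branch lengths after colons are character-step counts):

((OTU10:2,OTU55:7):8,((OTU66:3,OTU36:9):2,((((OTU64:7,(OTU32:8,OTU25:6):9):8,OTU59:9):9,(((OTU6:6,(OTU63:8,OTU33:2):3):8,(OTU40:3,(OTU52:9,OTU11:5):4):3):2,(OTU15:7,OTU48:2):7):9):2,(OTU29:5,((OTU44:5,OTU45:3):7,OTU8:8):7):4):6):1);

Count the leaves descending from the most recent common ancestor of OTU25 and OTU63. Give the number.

The MRCA of OTU25 and OTU63 is the node subtending (((OTU64,(OTU32,OTU25)),OTU59),(((OTU6,(OTU63,OTU33)),(OTU40,(OTU52,OTU11))),(OTU15,OTU48))).
That clade contains 12 terminal taxa: OTU11, OTU15, OTU25, OTU32, OTU33, OTU40, OTU48, OTU52, OTU59, OTU6, OTU63, OTU64.

12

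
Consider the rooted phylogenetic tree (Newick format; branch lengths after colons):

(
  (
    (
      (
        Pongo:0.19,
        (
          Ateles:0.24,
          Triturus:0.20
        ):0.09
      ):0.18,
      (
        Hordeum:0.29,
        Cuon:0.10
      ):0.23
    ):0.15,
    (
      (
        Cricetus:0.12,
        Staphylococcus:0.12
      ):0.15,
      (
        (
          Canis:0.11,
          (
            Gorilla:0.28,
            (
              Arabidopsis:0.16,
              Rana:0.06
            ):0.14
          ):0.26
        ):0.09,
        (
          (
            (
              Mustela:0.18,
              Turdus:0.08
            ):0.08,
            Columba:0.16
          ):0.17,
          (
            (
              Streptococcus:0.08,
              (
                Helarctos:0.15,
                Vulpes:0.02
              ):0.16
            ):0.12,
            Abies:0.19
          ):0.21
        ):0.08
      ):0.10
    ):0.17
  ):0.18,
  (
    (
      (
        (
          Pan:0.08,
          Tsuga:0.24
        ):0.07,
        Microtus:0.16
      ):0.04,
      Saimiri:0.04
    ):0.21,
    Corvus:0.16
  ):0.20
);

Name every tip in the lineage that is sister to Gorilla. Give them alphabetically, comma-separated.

Arabidopsis, Rana

Gorilla attaches to the tree at the node subtending (Gorilla,(Arabidopsis,Rana)).
The other lineage descending from that same node — the sister group — is (Arabidopsis,Rana); its 2 tips in alphabetical order are the answer.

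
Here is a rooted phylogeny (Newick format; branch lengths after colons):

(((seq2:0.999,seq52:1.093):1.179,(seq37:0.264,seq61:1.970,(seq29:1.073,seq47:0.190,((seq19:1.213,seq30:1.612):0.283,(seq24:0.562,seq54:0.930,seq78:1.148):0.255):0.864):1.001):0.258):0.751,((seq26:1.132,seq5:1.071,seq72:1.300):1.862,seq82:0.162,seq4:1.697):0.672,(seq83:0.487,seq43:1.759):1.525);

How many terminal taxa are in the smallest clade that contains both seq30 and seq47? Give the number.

The MRCA of seq30 and seq47 is the node subtending (seq29,seq47,((seq19,seq30),(seq24,seq54,seq78))).
That clade contains 7 terminal taxa: seq19, seq24, seq29, seq30, seq47, seq54, seq78.

7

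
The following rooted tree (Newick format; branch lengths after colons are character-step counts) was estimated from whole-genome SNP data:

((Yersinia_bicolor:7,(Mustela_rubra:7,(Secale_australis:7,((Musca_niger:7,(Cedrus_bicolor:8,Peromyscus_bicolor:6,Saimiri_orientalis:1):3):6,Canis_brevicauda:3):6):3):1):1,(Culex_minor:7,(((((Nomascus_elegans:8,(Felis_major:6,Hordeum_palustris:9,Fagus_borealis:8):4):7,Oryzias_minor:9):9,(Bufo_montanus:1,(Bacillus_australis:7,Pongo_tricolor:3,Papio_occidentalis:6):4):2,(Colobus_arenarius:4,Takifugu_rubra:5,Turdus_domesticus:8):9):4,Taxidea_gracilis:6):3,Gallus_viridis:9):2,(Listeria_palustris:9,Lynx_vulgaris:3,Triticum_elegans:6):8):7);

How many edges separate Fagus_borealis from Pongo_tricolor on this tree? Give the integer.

7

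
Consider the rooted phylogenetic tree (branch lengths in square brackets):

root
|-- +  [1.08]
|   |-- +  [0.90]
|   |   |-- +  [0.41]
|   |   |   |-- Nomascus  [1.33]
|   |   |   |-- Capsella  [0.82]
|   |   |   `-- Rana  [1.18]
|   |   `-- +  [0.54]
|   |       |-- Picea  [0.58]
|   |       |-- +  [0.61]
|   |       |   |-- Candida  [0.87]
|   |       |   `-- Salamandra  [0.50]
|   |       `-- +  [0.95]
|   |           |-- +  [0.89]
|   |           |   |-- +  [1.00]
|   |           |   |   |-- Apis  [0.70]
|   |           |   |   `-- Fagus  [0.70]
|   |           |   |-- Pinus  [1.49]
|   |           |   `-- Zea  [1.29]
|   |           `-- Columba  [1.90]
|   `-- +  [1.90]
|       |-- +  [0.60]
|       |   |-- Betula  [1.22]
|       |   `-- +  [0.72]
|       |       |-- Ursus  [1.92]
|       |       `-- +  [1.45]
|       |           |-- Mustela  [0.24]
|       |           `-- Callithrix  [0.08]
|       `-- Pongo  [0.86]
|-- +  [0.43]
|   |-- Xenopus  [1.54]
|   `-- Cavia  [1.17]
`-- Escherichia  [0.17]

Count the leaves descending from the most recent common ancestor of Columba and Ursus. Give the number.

The MRCA of Columba and Ursus is the node subtending (((Nomascus,Capsella,Rana),(Picea,(Candida,Salamandra),(((Apis,Fagus),Pinus,Zea),Columba))),((Betula,(Ursus,(Mustela,Callithrix))),Pongo)).
That clade contains 16 terminal taxa: Apis, Betula, Callithrix, Candida, Capsella, Columba, Fagus, Mustela, Nomascus, Picea, Pinus, Pongo, Rana, Salamandra, Ursus, Zea.

16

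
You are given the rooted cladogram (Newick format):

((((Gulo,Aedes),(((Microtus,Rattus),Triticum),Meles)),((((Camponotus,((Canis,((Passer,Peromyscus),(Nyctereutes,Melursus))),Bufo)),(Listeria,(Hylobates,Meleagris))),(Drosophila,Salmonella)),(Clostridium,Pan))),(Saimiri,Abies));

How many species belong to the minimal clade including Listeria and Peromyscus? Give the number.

10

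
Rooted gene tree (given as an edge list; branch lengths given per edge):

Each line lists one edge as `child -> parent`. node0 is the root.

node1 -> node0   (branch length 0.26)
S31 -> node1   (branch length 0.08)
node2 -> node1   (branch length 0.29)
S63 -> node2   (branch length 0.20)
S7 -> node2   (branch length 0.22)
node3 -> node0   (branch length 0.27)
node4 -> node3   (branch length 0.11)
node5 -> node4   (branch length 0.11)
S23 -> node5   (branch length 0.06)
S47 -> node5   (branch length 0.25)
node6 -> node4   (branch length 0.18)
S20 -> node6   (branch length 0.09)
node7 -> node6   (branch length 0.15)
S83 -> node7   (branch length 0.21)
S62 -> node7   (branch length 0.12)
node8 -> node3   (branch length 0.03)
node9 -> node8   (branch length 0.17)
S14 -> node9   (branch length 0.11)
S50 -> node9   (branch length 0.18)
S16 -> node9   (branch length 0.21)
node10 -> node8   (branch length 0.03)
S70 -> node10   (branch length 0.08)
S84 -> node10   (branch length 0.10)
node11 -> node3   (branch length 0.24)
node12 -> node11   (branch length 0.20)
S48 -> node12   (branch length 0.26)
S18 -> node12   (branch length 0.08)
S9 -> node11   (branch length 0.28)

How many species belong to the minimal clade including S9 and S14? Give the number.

13

The MRCA of S9 and S14 is the node subtending (((S23,S47),(S20,(S83,S62))),((S14,S50,S16),(S70,S84)),((S48,S18),S9)).
That clade contains 13 terminal taxa: S14, S16, S18, S20, S23, S47, S48, S50, S62, S70, S83, S84, S9.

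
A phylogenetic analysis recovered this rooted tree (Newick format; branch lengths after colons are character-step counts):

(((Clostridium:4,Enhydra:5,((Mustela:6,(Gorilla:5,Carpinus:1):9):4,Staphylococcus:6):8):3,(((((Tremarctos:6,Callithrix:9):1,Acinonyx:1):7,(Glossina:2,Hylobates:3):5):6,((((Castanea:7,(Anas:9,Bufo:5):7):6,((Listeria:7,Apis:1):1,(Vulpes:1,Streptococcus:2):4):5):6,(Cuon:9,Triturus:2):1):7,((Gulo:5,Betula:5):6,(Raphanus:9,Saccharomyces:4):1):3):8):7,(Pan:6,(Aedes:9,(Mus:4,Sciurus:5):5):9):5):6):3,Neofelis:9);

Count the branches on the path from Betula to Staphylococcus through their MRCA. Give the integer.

The MRCA of Betula and Staphylococcus is the node subtending ((Clostridium,Enhydra,((Mustela,(Gorilla,Carpinus)),Staphylococcus)),(((((Tremarctos,Callithrix),Acinonyx),(Glossina,Hylobates)),((((Castanea,(Anas,Bufo)),((Listeria,Apis),(Vulpes,Streptococcus))),(Cuon,Triturus)),((Gulo,Betula),(Raphanus,Saccharomyces)))),(Pan,(Aedes,(Mus,Sciurus))))).
From Betula up to that node: 6 branches. From Staphylococcus up to the same node: 3 branches. Total: 6 + 3 = 9.

9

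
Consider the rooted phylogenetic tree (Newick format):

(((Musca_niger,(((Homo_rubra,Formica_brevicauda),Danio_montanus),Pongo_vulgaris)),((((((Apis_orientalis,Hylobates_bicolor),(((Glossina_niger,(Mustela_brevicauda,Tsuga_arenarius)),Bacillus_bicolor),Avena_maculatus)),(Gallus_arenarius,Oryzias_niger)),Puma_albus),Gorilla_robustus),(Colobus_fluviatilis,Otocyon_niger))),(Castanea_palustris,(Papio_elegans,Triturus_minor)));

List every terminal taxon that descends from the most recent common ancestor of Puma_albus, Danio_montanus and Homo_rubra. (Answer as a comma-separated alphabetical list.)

Apis_orientalis, Avena_maculatus, Bacillus_bicolor, Colobus_fluviatilis, Danio_montanus, Formica_brevicauda, Gallus_arenarius, Glossina_niger, Gorilla_robustus, Homo_rubra, Hylobates_bicolor, Musca_niger, Mustela_brevicauda, Oryzias_niger, Otocyon_niger, Pongo_vulgaris, Puma_albus, Tsuga_arenarius

Tracing Puma_albus: it sits inside ((((Apis_orientalis,Hylobates_bicolor),(((Glossina_niger,(Mustela_brevicauda,Tsuga_arenarius)),Bacillus_bicolor),Avena_maculatus)),(Gallus_arenarius,Oryzias_niger)),Puma_albus).
Tracing Danio_montanus: it sits inside ((Homo_rubra,Formica_brevicauda),Danio_montanus).
Tracing Homo_rubra: it sits inside (Homo_rubra,Formica_brevicauda).
The smallest clade enclosing all 3 is ((Musca_niger,(((Homo_rubra,Formica_brevicauda),Danio_montanus),Pongo_vulgaris)),((((((Apis_orientalis,Hylobates_bicolor),(((Glossina_niger,(Mustela_brevicauda,Tsuga_arenarius)),Bacillus_bicolor),Avena_maculatus)),(Gallus_arenarius,Oryzias_niger)),Puma_albus),Gorilla_robustus),(Colobus_fluviatilis,Otocyon_niger))); the answer is its 18 terminal taxa in alphabetical order.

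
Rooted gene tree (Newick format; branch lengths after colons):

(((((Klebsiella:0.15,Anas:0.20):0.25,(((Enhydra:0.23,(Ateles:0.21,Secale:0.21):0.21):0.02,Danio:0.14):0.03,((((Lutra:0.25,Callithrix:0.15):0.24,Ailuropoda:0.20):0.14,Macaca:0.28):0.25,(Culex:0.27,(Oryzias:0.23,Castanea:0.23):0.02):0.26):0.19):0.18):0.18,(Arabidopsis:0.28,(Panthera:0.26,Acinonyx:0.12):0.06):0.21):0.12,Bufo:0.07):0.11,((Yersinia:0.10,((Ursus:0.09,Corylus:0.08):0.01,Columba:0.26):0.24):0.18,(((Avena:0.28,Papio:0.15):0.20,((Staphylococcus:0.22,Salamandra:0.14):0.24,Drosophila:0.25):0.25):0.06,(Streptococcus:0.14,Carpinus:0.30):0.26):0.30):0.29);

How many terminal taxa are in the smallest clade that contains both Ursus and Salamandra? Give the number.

The MRCA of Ursus and Salamandra is the node subtending ((Yersinia,((Ursus,Corylus),Columba)),(((Avena,Papio),((Staphylococcus,Salamandra),Drosophila)),(Streptococcus,Carpinus))).
That clade contains 11 terminal taxa: Avena, Carpinus, Columba, Corylus, Drosophila, Papio, Salamandra, Staphylococcus, Streptococcus, Ursus, Yersinia.

11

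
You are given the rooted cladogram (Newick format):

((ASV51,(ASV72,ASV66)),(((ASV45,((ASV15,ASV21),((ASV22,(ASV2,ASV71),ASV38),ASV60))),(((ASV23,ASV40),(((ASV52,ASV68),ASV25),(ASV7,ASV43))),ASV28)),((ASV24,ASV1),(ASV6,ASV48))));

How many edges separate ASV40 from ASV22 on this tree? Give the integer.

The MRCA of ASV40 and ASV22 is the node subtending ((ASV45,((ASV15,ASV21),((ASV22,(ASV2,ASV71),ASV38),ASV60))),(((ASV23,ASV40),(((ASV52,ASV68),ASV25),(ASV7,ASV43))),ASV28)).
From ASV40 up to that node: 4 branches. From ASV22 up to the same node: 5 branches. Total: 4 + 5 = 9.

9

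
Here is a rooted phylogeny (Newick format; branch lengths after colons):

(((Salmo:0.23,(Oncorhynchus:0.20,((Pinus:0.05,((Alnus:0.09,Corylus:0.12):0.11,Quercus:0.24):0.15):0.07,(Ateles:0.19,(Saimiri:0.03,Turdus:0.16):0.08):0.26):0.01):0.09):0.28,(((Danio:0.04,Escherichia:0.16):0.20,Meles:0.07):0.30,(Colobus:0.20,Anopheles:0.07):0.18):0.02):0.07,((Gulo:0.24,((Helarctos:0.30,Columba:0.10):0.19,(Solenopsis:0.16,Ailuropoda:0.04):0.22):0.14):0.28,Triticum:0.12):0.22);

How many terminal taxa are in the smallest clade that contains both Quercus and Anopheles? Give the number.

14

The MRCA of Quercus and Anopheles is the node subtending ((Salmo,(Oncorhynchus,((Pinus,((Alnus,Corylus),Quercus)),(Ateles,(Saimiri,Turdus))))),(((Danio,Escherichia),Meles),(Colobus,Anopheles))).
That clade contains 14 terminal taxa: Alnus, Anopheles, Ateles, Colobus, Corylus, Danio, Escherichia, Meles, Oncorhynchus, Pinus, Quercus, Saimiri, Salmo, Turdus.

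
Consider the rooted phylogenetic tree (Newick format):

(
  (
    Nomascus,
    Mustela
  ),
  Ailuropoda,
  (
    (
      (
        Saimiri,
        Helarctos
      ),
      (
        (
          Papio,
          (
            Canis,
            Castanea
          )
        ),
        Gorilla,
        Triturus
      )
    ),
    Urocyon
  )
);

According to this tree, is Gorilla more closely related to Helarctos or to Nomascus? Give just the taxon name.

Helarctos

The MRCA of Gorilla and Helarctos subtends ((Saimiri,Helarctos),((Papio,(Canis,Castanea)),Gorilla,Triturus)) (7 taxa).
The MRCA of Gorilla and Nomascus is the root, subtending the entire tree (11 taxa).
The first is nested inside the second, so Gorilla shares a more recent common ancestor with Helarctos.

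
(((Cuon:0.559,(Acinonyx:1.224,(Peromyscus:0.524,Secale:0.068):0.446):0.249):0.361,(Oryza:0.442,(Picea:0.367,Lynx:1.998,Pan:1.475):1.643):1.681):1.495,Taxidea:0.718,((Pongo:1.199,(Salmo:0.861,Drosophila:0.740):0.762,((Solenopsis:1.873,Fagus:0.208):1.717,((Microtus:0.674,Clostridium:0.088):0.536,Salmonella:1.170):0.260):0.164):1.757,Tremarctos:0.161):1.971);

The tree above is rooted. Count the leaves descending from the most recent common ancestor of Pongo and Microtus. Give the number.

8

The MRCA of Pongo and Microtus is the node subtending (Pongo,(Salmo,Drosophila),((Solenopsis,Fagus),((Microtus,Clostridium),Salmonella))).
That clade contains 8 terminal taxa: Clostridium, Drosophila, Fagus, Microtus, Pongo, Salmo, Salmonella, Solenopsis.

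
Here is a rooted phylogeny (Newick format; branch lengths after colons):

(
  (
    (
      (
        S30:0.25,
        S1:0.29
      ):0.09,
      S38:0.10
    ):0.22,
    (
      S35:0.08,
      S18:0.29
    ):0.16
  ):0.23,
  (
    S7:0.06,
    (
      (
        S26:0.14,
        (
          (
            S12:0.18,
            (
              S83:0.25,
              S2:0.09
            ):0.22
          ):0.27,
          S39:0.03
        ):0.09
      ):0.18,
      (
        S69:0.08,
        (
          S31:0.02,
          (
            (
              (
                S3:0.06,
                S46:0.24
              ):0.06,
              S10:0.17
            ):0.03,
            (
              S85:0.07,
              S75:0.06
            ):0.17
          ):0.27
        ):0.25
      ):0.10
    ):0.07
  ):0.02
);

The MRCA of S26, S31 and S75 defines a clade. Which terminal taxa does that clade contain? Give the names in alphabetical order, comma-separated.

S10, S12, S2, S26, S3, S31, S39, S46, S69, S75, S83, S85

Tracing S26: it sits inside (S26,((S12,(S83,S2)),S39)).
Tracing S31: it sits inside (S31,(((S3,S46),S10),(S85,S75))).
Tracing S75: it sits inside (S85,S75).
The smallest clade enclosing all 3 is ((S26,((S12,(S83,S2)),S39)),(S69,(S31,(((S3,S46),S10),(S85,S75))))); the answer is its 12 terminal taxa in alphabetical order.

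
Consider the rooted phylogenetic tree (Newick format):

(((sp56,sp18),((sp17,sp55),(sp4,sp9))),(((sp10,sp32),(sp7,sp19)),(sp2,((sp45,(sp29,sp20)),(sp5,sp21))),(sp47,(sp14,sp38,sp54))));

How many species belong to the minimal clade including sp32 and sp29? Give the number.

The MRCA of sp32 and sp29 is the node subtending (((sp10,sp32),(sp7,sp19)),(sp2,((sp45,(sp29,sp20)),(sp5,sp21))),(sp47,(sp14,sp38,sp54))).
That clade contains 14 terminal taxa: sp10, sp14, sp19, sp2, sp20, sp21, sp29, sp32, sp38, sp45, sp47, sp5, sp54, sp7.

14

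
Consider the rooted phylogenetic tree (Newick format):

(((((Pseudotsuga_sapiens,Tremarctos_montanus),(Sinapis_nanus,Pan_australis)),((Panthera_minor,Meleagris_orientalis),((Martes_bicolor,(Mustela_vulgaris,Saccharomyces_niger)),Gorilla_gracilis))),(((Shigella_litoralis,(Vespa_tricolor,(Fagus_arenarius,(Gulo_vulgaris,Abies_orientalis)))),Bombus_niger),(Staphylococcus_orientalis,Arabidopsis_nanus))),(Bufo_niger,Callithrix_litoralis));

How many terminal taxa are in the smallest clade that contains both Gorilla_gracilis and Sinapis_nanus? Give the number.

10

The MRCA of Gorilla_gracilis and Sinapis_nanus is the node subtending (((Pseudotsuga_sapiens,Tremarctos_montanus),(Sinapis_nanus,Pan_australis)),((Panthera_minor,Meleagris_orientalis),((Martes_bicolor,(Mustela_vulgaris,Saccharomyces_niger)),Gorilla_gracilis))).
That clade contains 10 terminal taxa: Gorilla_gracilis, Martes_bicolor, Meleagris_orientalis, Mustela_vulgaris, Pan_australis, Panthera_minor, Pseudotsuga_sapiens, Saccharomyces_niger, Sinapis_nanus, Tremarctos_montanus.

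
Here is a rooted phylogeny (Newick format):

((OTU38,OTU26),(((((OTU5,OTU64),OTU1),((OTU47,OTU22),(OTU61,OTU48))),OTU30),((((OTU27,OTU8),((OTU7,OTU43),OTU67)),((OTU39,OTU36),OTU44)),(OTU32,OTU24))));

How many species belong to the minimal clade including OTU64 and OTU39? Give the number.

The MRCA of OTU64 and OTU39 is the node subtending (((((OTU5,OTU64),OTU1),((OTU47,OTU22),(OTU61,OTU48))),OTU30),((((OTU27,OTU8),((OTU7,OTU43),OTU67)),((OTU39,OTU36),OTU44)),(OTU32,OTU24))).
That clade contains 18 terminal taxa: OTU1, OTU22, OTU24, OTU27, OTU30, OTU32, OTU36, OTU39, OTU43, OTU44, OTU47, OTU48, OTU5, OTU61, OTU64, OTU67, OTU7, OTU8.

18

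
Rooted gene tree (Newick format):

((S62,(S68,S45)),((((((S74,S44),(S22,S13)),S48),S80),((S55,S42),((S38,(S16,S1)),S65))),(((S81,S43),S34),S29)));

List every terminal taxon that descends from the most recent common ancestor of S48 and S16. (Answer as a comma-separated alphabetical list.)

S1, S13, S16, S22, S38, S42, S44, S48, S55, S65, S74, S80

Tracing S48: it sits inside (((S74,S44),(S22,S13)),S48).
Tracing S16: it sits inside (S16,S1).
The smallest clade enclosing both is (((((S74,S44),(S22,S13)),S48),S80),((S55,S42),((S38,(S16,S1)),S65))); the answer is its 12 terminal taxa in alphabetical order.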